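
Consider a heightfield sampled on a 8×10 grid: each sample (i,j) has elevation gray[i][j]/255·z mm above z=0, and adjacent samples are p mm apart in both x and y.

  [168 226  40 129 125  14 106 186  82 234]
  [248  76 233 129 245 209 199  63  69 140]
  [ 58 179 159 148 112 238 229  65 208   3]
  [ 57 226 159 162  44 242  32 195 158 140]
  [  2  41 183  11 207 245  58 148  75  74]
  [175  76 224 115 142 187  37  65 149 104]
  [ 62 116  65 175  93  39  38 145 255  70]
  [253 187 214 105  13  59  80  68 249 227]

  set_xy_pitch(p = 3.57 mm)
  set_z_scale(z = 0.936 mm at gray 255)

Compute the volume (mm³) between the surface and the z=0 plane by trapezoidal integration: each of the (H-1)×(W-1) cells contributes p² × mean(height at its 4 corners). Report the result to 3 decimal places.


height_mm = gray/255 × 0.936; cell vol = 3.57² × mean(4 corners)
unit = 3.57² × 0.936 / (4×255) = 0.0116953 mm³ per gray-sum
row 0: Σ corner-gray over 9 cells = 5052  → 59.0848
row 1: Σ corner-gray over 9 cells = 5571  → 65.1546
row 2: Σ corner-gray over 9 cells = 5370  → 62.8039
row 3: Σ corner-gray over 9 cells = 4645  → 54.3248
row 4: Σ corner-gray over 9 cells = 4281  → 50.0677
row 5: Σ corner-gray over 9 cells = 4253  → 49.7402
row 6: Σ corner-gray over 9 cells = 4414  → 51.6231
Σ rows: total corner-gray = 33586  → 392.7990 mm³

392.799


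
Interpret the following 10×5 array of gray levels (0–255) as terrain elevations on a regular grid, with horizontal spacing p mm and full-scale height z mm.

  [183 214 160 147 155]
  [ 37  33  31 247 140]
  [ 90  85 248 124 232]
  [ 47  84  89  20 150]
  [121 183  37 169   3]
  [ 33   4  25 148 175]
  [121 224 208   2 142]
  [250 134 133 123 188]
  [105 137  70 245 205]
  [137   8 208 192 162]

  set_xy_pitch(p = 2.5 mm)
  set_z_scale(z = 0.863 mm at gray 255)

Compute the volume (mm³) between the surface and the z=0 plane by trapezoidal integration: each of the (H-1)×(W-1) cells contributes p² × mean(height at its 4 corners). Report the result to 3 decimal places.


height_mm = gray/255 × 0.863; cell vol = 2.5² × mean(4 corners)
unit = 2.5² × 0.863 / (4×255) = 0.00528799 mm³ per gray-sum
row 0: Σ corner-gray over 4 cells = 2179  → 11.5225
row 1: Σ corner-gray over 4 cells = 2035  → 10.7611
row 2: Σ corner-gray over 4 cells = 1819  → 9.6189
row 3: Σ corner-gray over 4 cells = 1485  → 7.8527
row 4: Σ corner-gray over 4 cells = 1464  → 7.7416
row 5: Σ corner-gray over 4 cells = 1693  → 8.9526
row 6: Σ corner-gray over 4 cells = 2349  → 12.4215
row 7: Σ corner-gray over 4 cells = 2432  → 12.8604
row 8: Σ corner-gray over 4 cells = 2329  → 12.3157
Σ rows: total corner-gray = 17785  → 94.0469 mm³

94.047


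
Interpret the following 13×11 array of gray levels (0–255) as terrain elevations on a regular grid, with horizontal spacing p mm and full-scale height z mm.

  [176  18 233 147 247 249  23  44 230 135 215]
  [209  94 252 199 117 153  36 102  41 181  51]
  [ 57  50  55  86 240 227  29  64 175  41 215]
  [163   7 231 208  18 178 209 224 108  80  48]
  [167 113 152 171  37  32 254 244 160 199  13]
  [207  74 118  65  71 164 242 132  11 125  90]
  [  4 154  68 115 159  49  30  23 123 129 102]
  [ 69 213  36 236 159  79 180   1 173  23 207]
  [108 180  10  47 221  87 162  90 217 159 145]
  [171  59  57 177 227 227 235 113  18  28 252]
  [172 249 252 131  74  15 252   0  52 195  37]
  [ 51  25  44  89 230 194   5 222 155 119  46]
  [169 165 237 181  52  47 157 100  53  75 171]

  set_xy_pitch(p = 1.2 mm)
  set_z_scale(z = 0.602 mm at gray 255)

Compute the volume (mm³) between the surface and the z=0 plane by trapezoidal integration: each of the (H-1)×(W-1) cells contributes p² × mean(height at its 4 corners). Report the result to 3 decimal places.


height_mm = gray/255 × 0.602; cell vol = 1.2² × mean(4 corners)
unit = 1.2² × 0.602 / (4×255) = 0.000849882 mm³ per gray-sum
row 0: Σ corner-gray over 10 cells = 5653  → 4.8044
row 1: Σ corner-gray over 10 cells = 4816  → 4.0930
row 2: Σ corner-gray over 10 cells = 4943  → 4.2010
row 3: Σ corner-gray over 10 cells = 5641  → 4.7942
row 4: Σ corner-gray over 10 cells = 5205  → 4.4236
row 5: Σ corner-gray over 10 cells = 4107  → 3.4905
row 6: Σ corner-gray over 10 cells = 4282  → 3.6392
row 7: Σ corner-gray over 10 cells = 5075  → 4.3132
row 8: Σ corner-gray over 10 cells = 5304  → 4.5078
row 9: Σ corner-gray over 10 cells = 5354  → 4.5503
row 10: Σ corner-gray over 10 cells = 4912  → 4.1746
row 11: Σ corner-gray over 10 cells = 4737  → 4.0259
Σ rows: total corner-gray = 60029  → 51.0176 mm³

51.018


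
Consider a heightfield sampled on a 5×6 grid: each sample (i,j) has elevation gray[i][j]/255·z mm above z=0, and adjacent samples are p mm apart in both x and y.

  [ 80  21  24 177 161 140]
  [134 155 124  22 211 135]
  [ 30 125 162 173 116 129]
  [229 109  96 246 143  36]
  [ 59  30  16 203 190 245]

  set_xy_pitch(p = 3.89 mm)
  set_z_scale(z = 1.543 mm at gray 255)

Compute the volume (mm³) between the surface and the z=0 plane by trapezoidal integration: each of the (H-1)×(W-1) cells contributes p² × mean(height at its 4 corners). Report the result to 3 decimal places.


height_mm = gray/255 × 1.543; cell vol = 3.89² × mean(4 corners)
unit = 3.89² × 1.543 / (4×255) = 0.022891 mm³ per gray-sum
row 0: Σ corner-gray over 5 cells = 2279  → 52.1686
row 1: Σ corner-gray over 5 cells = 2604  → 59.6082
row 2: Σ corner-gray over 5 cells = 2764  → 63.2708
row 3: Σ corner-gray over 5 cells = 2635  → 60.3178
Σ rows: total corner-gray = 10282  → 235.3654 mm³

235.365


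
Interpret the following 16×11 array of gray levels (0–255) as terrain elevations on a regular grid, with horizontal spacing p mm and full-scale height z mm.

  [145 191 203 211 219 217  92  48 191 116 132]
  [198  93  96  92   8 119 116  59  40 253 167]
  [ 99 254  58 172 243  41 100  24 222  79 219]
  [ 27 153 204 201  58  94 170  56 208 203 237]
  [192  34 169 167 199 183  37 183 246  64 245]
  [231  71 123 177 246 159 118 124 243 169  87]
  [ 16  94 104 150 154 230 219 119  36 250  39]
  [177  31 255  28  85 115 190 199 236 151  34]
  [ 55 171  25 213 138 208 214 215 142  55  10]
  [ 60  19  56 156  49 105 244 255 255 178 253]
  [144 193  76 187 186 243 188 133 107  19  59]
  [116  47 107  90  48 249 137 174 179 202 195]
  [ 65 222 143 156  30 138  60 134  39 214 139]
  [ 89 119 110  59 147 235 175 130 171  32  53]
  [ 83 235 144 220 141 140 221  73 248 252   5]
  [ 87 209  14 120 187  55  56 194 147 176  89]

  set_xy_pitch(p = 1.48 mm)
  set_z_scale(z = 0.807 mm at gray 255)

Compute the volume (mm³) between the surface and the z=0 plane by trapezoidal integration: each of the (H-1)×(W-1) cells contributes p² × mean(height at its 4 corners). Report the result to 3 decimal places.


height_mm = gray/255 × 0.807; cell vol = 1.48² × mean(4 corners)
unit = 1.48² × 0.807 / (4×255) = 0.00173299 mm³ per gray-sum
row 0: Σ corner-gray over 10 cells = 5370  → 9.3062
row 1: Σ corner-gray over 10 cells = 4821  → 8.3548
row 2: Σ corner-gray over 10 cells = 5662  → 9.8122
row 3: Σ corner-gray over 10 cells = 5959  → 10.3269
row 4: Σ corner-gray over 10 cells = 6179  → 10.7082
row 5: Σ corner-gray over 10 cells = 5945  → 10.3026
row 6: Σ corner-gray over 10 cells = 5558  → 9.6320
row 7: Σ corner-gray over 10 cells = 5618  → 9.7360
row 8: Σ corner-gray over 10 cells = 5774  → 10.0063
row 9: Σ corner-gray over 10 cells = 5814  → 10.0756
row 10: Σ corner-gray over 10 cells = 5644  → 9.7810
row 11: Σ corner-gray over 10 cells = 5253  → 9.1034
row 12: Σ corner-gray over 10 cells = 4974  → 8.6199
row 13: Σ corner-gray over 10 cells = 5934  → 10.2836
row 14: Σ corner-gray over 10 cells = 5928  → 10.2732
Σ rows: total corner-gray = 84433  → 146.3218 mm³

146.322


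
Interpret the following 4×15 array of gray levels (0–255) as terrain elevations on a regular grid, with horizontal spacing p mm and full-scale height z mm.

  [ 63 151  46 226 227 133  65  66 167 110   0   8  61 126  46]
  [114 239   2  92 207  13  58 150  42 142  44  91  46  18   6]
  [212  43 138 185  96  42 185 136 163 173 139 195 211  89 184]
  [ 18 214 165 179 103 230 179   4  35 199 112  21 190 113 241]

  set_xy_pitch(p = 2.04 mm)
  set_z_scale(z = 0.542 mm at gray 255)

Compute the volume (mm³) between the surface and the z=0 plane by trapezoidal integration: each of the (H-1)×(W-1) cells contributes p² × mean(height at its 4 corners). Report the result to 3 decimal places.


height_mm = gray/255 × 0.542; cell vol = 2.04² × mean(4 corners)
unit = 2.04² × 0.542 / (4×255) = 0.00221136 mm³ per gray-sum
row 0: Σ corner-gray over 14 cells = 5289  → 11.6959
row 1: Σ corner-gray over 14 cells = 6394  → 14.1394
row 2: Σ corner-gray over 14 cells = 7733  → 17.1004
Σ rows: total corner-gray = 19416  → 42.9358 mm³

42.936


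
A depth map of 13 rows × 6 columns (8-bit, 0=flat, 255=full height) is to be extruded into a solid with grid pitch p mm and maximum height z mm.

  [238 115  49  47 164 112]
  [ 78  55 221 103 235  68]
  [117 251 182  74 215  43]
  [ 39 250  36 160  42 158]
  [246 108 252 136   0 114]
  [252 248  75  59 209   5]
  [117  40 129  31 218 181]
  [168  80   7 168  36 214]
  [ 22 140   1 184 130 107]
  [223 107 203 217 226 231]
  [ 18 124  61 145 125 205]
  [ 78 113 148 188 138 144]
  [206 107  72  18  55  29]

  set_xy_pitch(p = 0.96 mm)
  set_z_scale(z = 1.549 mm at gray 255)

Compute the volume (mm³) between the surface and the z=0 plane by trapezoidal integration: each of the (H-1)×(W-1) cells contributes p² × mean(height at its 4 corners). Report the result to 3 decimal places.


height_mm = gray/255 × 1.549; cell vol = 0.96² × mean(4 corners)
unit = 0.96² × 1.549 / (4×255) = 0.00139957 mm³ per gray-sum
row 0: Σ corner-gray over 5 cells = 2474  → 3.4625
row 1: Σ corner-gray over 5 cells = 2978  → 4.1679
row 2: Σ corner-gray over 5 cells = 2777  → 3.8866
row 3: Σ corner-gray over 5 cells = 2525  → 3.5339
row 4: Σ corner-gray over 5 cells = 2791  → 3.9062
row 5: Σ corner-gray over 5 cells = 2573  → 3.6011
row 6: Σ corner-gray over 5 cells = 2098  → 2.9363
row 7: Σ corner-gray over 5 cells = 2003  → 2.8033
row 8: Σ corner-gray over 5 cells = 2999  → 4.1973
row 9: Σ corner-gray over 5 cells = 3093  → 4.3289
row 10: Σ corner-gray over 5 cells = 2529  → 3.5395
row 11: Σ corner-gray over 5 cells = 2135  → 2.9881
Σ rows: total corner-gray = 30975  → 43.3516 mm³

43.352


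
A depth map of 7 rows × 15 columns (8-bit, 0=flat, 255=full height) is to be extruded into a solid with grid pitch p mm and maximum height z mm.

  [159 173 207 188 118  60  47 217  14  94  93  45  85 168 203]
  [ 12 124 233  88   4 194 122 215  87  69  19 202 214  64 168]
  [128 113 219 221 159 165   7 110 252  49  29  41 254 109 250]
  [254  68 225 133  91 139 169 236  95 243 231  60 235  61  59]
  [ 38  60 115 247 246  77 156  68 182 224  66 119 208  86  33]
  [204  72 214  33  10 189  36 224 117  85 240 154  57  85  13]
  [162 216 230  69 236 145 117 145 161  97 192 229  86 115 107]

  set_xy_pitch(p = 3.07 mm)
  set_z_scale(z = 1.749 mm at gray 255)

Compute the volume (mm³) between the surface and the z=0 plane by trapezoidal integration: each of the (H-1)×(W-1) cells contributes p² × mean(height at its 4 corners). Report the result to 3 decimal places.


height_mm = gray/255 × 1.749; cell vol = 3.07² × mean(4 corners)
unit = 3.07² × 1.749 / (4×255) = 0.0161609 mm³ per gray-sum
row 0: Σ corner-gray over 14 cells = 6830  → 110.3792
row 1: Σ corner-gray over 14 cells = 7284  → 117.7162
row 2: Σ corner-gray over 14 cells = 8119  → 131.2106
row 3: Σ corner-gray over 14 cells = 8064  → 130.3218
row 4: Σ corner-gray over 14 cells = 7028  → 113.5790
row 5: Σ corner-gray over 14 cells = 7594  → 122.7261
Σ rows: total corner-gray = 44919  → 725.9329 mm³

725.933


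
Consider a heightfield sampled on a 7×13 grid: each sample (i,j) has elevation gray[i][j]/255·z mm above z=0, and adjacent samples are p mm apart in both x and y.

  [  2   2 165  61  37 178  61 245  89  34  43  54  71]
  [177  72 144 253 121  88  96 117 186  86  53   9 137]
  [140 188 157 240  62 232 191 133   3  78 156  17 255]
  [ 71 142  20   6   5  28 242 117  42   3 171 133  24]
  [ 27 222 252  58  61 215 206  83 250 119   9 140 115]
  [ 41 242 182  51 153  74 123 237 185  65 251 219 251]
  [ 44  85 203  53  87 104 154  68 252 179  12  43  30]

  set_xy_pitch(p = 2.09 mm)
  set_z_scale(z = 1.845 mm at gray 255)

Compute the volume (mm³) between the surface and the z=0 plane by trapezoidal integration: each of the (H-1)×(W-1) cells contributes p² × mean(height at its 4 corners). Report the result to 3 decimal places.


height_mm = gray/255 × 1.845; cell vol = 2.09² × mean(4 corners)
unit = 2.09² × 1.845 / (4×255) = 0.00790112 mm³ per gray-sum
row 0: Σ corner-gray over 12 cells = 4775  → 37.7279
row 1: Σ corner-gray over 12 cells = 6073  → 47.9835
row 2: Σ corner-gray over 12 cells = 5222  → 41.2597
row 3: Σ corner-gray over 12 cells = 5285  → 41.7574
row 4: Σ corner-gray over 12 cells = 7228  → 57.1093
row 5: Σ corner-gray over 12 cells = 6410  → 50.6462
Σ rows: total corner-gray = 34993  → 276.4840 mm³

276.484


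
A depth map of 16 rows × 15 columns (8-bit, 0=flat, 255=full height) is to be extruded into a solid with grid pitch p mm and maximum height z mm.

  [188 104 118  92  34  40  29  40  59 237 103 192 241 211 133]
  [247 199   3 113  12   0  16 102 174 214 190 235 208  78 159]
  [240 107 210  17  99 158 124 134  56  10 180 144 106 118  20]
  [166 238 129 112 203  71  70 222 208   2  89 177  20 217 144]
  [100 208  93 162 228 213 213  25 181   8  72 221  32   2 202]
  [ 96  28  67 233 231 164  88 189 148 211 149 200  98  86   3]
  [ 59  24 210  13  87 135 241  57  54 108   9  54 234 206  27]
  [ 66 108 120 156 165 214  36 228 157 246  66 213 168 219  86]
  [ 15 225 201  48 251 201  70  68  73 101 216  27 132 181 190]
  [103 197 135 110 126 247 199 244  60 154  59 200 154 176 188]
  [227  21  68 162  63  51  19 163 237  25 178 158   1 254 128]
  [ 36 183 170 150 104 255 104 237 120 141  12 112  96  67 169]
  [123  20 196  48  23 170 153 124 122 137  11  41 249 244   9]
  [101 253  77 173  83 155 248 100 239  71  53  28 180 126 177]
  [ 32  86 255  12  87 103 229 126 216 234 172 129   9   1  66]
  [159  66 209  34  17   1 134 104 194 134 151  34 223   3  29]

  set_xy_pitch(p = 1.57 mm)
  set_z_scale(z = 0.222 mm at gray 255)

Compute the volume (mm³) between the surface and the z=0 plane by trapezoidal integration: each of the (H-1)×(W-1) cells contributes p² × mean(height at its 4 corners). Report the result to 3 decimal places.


57.834

height_mm = gray/255 × 0.222; cell vol = 1.57² × mean(4 corners)
unit = 1.57² × 0.222 / (4×255) = 0.000536478 mm³ per gray-sum
row 0: Σ corner-gray over 14 cells = 6815  → 3.6561
row 1: Σ corner-gray over 14 cells = 6680  → 3.5837
row 2: Σ corner-gray over 14 cells = 7012  → 3.7618
row 3: Σ corner-gray over 14 cells = 7444  → 3.9935
row 4: Σ corner-gray over 14 cells = 7501  → 4.0241
row 5: Σ corner-gray over 14 cells = 6833  → 3.6658
row 6: Σ corner-gray over 14 cells = 7294  → 3.9131
row 7: Σ corner-gray over 14 cells = 8137  → 4.3653
row 8: Σ corner-gray over 14 cells = 8206  → 4.4023
row 9: Σ corner-gray over 14 cells = 7568  → 4.0601
row 10: Σ corner-gray over 14 cells = 6862  → 3.6813
row 11: Σ corner-gray over 14 cells = 6915  → 3.7097
row 12: Σ corner-gray over 14 cells = 7058  → 3.7865
row 13: Σ corner-gray over 14 cells = 7266  → 3.8981
row 14: Σ corner-gray over 14 cells = 6212  → 3.3326
Σ rows: total corner-gray = 107803  → 57.8340 mm³


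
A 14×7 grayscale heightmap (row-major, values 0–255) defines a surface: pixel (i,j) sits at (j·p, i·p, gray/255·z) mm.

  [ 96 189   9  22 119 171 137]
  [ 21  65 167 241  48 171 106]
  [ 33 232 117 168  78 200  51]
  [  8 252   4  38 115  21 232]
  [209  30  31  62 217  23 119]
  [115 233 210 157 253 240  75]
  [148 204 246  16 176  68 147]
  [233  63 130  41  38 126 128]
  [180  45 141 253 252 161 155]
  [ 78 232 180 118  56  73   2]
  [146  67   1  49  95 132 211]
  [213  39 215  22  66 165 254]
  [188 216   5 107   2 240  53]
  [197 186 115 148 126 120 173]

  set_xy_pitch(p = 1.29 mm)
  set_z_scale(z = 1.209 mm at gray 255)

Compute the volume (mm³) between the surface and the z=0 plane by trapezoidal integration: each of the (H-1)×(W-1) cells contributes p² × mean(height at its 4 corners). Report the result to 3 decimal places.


76.679

height_mm = gray/255 × 1.209; cell vol = 1.29² × mean(4 corners)
unit = 1.29² × 1.209 / (4×255) = 0.00197245 mm³ per gray-sum
row 0: Σ corner-gray over 6 cells = 2764  → 5.4518
row 1: Σ corner-gray over 6 cells = 3185  → 6.2822
row 2: Σ corner-gray over 6 cells = 2774  → 5.4716
row 3: Σ corner-gray over 6 cells = 2154  → 4.2487
row 4: Σ corner-gray over 6 cells = 3430  → 6.7655
row 5: Σ corner-gray over 6 cells = 4091  → 8.0693
row 6: Σ corner-gray over 6 cells = 2872  → 5.6649
row 7: Σ corner-gray over 6 cells = 3196  → 6.3039
row 8: Σ corner-gray over 6 cells = 3437  → 6.7793
row 9: Σ corner-gray over 6 cells = 2443  → 4.8187
row 10: Σ corner-gray over 6 cells = 2526  → 4.9824
row 11: Σ corner-gray over 6 cells = 2862  → 5.6451
row 12: Σ corner-gray over 6 cells = 3141  → 6.1955
Σ rows: total corner-gray = 38875  → 76.6789 mm³


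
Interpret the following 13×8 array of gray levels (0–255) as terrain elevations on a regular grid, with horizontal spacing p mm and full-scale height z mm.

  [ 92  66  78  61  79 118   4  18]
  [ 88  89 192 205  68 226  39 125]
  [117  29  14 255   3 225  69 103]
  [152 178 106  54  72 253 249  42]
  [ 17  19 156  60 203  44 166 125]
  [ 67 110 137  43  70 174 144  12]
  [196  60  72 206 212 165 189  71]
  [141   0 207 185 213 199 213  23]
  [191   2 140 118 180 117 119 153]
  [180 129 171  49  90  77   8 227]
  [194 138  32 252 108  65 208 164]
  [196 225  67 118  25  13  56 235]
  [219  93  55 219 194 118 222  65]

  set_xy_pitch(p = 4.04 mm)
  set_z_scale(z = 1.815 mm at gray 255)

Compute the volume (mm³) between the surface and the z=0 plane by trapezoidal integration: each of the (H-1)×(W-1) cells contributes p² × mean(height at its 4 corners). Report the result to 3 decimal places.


height_mm = gray/255 × 1.815; cell vol = 4.04² × mean(4 corners)
unit = 4.04² × 1.815 / (4×255) = 0.0290428 mm³ per gray-sum
row 0: Σ corner-gray over 7 cells = 2773  → 80.5358
row 1: Σ corner-gray over 7 cells = 3261  → 94.7087
row 2: Σ corner-gray over 7 cells = 3428  → 99.5589
row 3: Σ corner-gray over 7 cells = 3456  → 100.3721
row 4: Σ corner-gray over 7 cells = 2873  → 83.4401
row 5: Σ corner-gray over 7 cells = 3510  → 101.9404
row 6: Σ corner-gray over 7 cells = 4273  → 124.1001
row 7: Σ corner-gray over 7 cells = 3894  → 113.0928
row 8: Σ corner-gray over 7 cells = 3151  → 91.5140
row 9: Σ corner-gray over 7 cells = 3419  → 99.2975
row 10: Σ corner-gray over 7 cells = 3403  → 98.8328
row 11: Σ corner-gray over 7 cells = 3525  → 102.3760
Σ rows: total corner-gray = 40966  → 1189.7693 mm³

1189.769


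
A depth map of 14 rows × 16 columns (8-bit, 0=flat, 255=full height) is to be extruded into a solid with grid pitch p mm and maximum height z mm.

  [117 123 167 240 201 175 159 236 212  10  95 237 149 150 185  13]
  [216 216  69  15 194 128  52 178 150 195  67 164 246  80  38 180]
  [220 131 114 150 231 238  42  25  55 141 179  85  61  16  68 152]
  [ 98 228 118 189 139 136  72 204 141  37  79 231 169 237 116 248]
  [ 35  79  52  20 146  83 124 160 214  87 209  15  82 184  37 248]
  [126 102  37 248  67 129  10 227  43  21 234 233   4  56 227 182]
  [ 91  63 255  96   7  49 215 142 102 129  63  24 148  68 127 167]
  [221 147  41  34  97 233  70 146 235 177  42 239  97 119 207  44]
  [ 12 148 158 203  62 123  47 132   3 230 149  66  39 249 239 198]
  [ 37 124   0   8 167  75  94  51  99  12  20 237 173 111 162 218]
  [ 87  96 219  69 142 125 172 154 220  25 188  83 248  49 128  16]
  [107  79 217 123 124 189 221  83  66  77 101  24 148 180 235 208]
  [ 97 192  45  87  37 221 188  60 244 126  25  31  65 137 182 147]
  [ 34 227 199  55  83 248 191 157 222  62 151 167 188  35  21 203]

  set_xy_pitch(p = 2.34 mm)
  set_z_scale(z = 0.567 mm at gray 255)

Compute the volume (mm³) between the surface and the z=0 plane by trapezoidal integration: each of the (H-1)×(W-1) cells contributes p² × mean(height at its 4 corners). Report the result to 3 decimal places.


297.972

height_mm = gray/255 × 0.567; cell vol = 2.34² × mean(4 corners)
unit = 2.34² × 0.567 / (4×255) = 0.00304379 mm³ per gray-sum
row 0: Σ corner-gray over 15 cells = 8788  → 26.7488
row 1: Σ corner-gray over 15 cells = 7424  → 22.5971
row 2: Σ corner-gray over 15 cells = 7982  → 24.2955
row 3: Σ corner-gray over 15 cells = 7805  → 23.7568
row 4: Σ corner-gray over 15 cells = 6851  → 20.8530
row 5: Σ corner-gray over 15 cells = 6818  → 20.7526
row 6: Σ corner-gray over 15 cells = 7267  → 22.1192
row 7: Σ corner-gray over 15 cells = 7939  → 24.1646
row 8: Σ corner-gray over 15 cells = 6827  → 20.7800
row 9: Σ corner-gray over 15 cells = 6860  → 20.8804
row 10: Σ corner-gray over 15 cells = 7988  → 24.3138
row 11: Σ corner-gray over 15 cells = 7573  → 23.0506
row 12: Σ corner-gray over 15 cells = 7773  → 23.6594
Σ rows: total corner-gray = 97895  → 297.9718 mm³


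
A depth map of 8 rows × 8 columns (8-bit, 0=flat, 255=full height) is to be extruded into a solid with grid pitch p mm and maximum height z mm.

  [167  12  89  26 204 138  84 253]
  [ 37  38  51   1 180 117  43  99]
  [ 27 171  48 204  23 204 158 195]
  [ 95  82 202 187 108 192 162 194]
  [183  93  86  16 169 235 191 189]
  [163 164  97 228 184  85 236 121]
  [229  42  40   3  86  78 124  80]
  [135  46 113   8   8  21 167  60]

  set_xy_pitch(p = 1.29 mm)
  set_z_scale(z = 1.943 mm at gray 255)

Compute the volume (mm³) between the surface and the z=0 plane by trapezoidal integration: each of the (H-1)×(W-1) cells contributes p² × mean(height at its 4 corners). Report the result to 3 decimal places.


height_mm = gray/255 × 1.943; cell vol = 1.29² × mean(4 corners)
unit = 1.29² × 1.943 / (4×255) = 0.00316995 mm³ per gray-sum
row 0: Σ corner-gray over 7 cells = 2522  → 7.9946
row 1: Σ corner-gray over 7 cells = 2834  → 8.9836
row 2: Σ corner-gray over 7 cells = 3993  → 12.6576
row 3: Σ corner-gray over 7 cells = 4107  → 13.0190
row 4: Σ corner-gray over 7 cells = 4224  → 13.3899
row 5: Σ corner-gray over 7 cells = 3327  → 10.5464
row 6: Σ corner-gray over 7 cells = 1976  → 6.2638
Σ rows: total corner-gray = 22983  → 72.8549 mm³

72.855


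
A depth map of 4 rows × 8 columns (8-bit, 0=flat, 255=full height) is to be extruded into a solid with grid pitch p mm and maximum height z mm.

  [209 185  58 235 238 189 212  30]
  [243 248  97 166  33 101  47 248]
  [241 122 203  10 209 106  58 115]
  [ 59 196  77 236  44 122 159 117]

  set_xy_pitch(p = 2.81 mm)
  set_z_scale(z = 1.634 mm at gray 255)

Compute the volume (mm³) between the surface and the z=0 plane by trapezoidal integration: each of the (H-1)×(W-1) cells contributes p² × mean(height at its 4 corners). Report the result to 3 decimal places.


146.870

height_mm = gray/255 × 1.634; cell vol = 2.81² × mean(4 corners)
unit = 2.81² × 1.634 / (4×255) = 0.0126492 mm³ per gray-sum
row 0: Σ corner-gray over 7 cells = 4348  → 54.9989
row 1: Σ corner-gray over 7 cells = 3647  → 46.1318
row 2: Σ corner-gray over 7 cells = 3616  → 45.7397
Σ rows: total corner-gray = 11611  → 146.8704 mm³


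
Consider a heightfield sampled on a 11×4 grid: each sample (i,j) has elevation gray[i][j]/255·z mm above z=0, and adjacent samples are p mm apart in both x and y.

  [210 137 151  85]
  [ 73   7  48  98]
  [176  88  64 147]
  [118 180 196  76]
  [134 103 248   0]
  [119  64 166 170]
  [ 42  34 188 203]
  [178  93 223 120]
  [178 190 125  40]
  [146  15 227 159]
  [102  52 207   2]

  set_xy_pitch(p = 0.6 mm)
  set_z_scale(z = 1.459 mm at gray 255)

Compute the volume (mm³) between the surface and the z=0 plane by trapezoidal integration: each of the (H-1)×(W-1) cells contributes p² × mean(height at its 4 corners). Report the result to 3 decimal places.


height_mm = gray/255 × 1.459; cell vol = 0.6² × mean(4 corners)
unit = 0.6² × 1.459 / (4×255) = 0.000514941 mm³ per gray-sum
row 0: Σ corner-gray over 3 cells = 1152  → 0.5932
row 1: Σ corner-gray over 3 cells = 908  → 0.4676
row 2: Σ corner-gray over 3 cells = 1573  → 0.8100
row 3: Σ corner-gray over 3 cells = 1782  → 0.9176
row 4: Σ corner-gray over 3 cells = 1585  → 0.8162
row 5: Σ corner-gray over 3 cells = 1438  → 0.7405
row 6: Σ corner-gray over 3 cells = 1619  → 0.8337
row 7: Σ corner-gray over 3 cells = 1778  → 0.9156
row 8: Σ corner-gray over 3 cells = 1637  → 0.8430
row 9: Σ corner-gray over 3 cells = 1411  → 0.7266
Σ rows: total corner-gray = 14883  → 7.6639 mm³

7.664


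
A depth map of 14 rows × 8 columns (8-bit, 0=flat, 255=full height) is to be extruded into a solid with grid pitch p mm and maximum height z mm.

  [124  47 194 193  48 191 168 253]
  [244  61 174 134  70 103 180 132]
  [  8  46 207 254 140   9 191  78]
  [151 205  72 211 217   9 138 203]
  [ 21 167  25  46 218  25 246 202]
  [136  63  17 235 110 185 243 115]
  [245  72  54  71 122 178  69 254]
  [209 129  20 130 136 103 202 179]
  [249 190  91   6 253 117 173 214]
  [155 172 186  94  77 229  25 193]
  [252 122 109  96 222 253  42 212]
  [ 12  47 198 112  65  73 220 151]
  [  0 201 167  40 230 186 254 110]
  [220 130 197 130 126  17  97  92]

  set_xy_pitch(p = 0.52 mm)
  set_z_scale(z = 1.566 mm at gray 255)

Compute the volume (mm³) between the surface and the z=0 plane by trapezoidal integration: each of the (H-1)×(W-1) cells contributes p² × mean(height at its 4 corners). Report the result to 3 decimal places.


20.493

height_mm = gray/255 × 1.566; cell vol = 0.52² × mean(4 corners)
unit = 0.52² × 1.566 / (4×255) = 0.000415144 mm³ per gray-sum
row 0: Σ corner-gray over 7 cells = 3879  → 1.6103
row 1: Σ corner-gray over 7 cells = 3600  → 1.4945
row 2: Σ corner-gray over 7 cells = 3838  → 1.5933
row 3: Σ corner-gray over 7 cells = 3735  → 1.5506
row 4: Σ corner-gray over 7 cells = 3634  → 1.5086
row 5: Σ corner-gray over 7 cells = 3588  → 1.4895
row 6: Σ corner-gray over 7 cells = 3459  → 1.4360
row 7: Σ corner-gray over 7 cells = 3951  → 1.6402
row 8: Σ corner-gray over 7 cells = 4037  → 1.6759
row 9: Σ corner-gray over 7 cells = 4066  → 1.6880
row 10: Σ corner-gray over 7 cells = 3745  → 1.5547
row 11: Σ corner-gray over 7 cells = 3859  → 1.6020
row 12: Σ corner-gray over 7 cells = 3972  → 1.6490
Σ rows: total corner-gray = 49363  → 20.4927 mm³


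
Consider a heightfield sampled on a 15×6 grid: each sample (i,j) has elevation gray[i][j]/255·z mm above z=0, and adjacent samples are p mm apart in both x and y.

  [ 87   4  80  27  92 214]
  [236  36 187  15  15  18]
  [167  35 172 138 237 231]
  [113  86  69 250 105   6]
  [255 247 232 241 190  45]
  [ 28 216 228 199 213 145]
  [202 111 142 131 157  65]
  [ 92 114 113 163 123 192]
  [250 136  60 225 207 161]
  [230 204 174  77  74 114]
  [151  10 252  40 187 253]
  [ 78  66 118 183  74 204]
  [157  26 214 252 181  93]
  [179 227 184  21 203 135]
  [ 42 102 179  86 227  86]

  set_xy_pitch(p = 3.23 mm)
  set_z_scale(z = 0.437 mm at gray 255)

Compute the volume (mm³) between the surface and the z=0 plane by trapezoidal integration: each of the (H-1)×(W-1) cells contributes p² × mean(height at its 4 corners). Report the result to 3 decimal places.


height_mm = gray/255 × 0.437; cell vol = 3.23² × mean(4 corners)
unit = 3.23² × 0.437 / (4×255) = 0.00446978 mm³ per gray-sum
row 0: Σ corner-gray over 5 cells = 1467  → 6.5572
row 1: Σ corner-gray over 5 cells = 2322  → 10.3788
row 2: Σ corner-gray over 5 cells = 2701  → 12.0729
row 3: Σ corner-gray over 5 cells = 3259  → 14.5670
row 4: Σ corner-gray over 5 cells = 4005  → 17.9015
row 5: Σ corner-gray over 5 cells = 3234  → 14.4553
row 6: Σ corner-gray over 5 cells = 2659  → 11.8851
row 7: Σ corner-gray over 5 cells = 2977  → 13.3065
row 8: Σ corner-gray over 5 cells = 3069  → 13.7178
row 9: Σ corner-gray over 5 cells = 2784  → 12.4439
row 10: Σ corner-gray over 5 cells = 2546  → 11.3801
row 11: Σ corner-gray over 5 cells = 2760  → 12.3366
row 12: Σ corner-gray over 5 cells = 3180  → 14.2139
row 13: Σ corner-gray over 5 cells = 2900  → 12.9624
Σ rows: total corner-gray = 39863  → 178.1789 mm³

178.179


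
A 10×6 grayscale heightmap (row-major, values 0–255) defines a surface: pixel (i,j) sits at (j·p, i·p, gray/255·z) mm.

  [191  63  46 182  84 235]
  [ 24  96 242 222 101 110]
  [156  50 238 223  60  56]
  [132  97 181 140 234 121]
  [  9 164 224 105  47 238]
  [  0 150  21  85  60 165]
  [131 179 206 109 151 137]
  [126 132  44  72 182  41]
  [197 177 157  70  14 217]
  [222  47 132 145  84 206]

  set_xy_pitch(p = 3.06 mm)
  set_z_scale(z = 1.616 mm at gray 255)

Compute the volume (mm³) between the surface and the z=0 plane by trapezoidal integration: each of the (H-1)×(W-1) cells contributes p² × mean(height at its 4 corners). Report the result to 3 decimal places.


342.270

height_mm = gray/255 × 1.616; cell vol = 3.06² × mean(4 corners)
unit = 3.06² × 1.616 / (4×255) = 0.0148349 mm³ per gray-sum
row 0: Σ corner-gray over 5 cells = 2632  → 39.0454
row 1: Σ corner-gray over 5 cells = 2810  → 41.6860
row 2: Σ corner-gray over 5 cells = 2911  → 43.1843
row 3: Σ corner-gray over 5 cells = 2884  → 42.7838
row 4: Σ corner-gray over 5 cells = 2124  → 31.5093
row 5: Σ corner-gray over 5 cells = 2355  → 34.9361
row 6: Σ corner-gray over 5 cells = 2585  → 38.3482
row 7: Σ corner-gray over 5 cells = 2277  → 33.7790
row 8: Σ corner-gray over 5 cells = 2494  → 36.9982
Σ rows: total corner-gray = 23072  → 342.2704 mm³


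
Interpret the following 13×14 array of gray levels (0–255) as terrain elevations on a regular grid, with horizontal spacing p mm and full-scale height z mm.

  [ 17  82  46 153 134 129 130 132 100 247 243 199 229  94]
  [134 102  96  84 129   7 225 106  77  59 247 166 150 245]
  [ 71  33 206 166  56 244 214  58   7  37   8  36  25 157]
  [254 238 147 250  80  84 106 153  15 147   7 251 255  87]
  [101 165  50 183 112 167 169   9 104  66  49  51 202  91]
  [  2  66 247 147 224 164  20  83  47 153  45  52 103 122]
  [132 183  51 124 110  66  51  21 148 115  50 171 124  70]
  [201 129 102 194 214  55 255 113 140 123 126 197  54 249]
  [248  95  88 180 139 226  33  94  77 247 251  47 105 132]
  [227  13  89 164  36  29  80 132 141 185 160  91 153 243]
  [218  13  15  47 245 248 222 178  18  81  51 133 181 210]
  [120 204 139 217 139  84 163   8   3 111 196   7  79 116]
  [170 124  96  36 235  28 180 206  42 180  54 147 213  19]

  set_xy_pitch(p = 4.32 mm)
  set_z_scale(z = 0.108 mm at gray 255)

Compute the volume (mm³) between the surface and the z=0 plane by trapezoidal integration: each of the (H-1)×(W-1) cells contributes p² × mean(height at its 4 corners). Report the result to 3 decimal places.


149.976

height_mm = gray/255 × 0.108; cell vol = 4.32² × mean(4 corners)
unit = 4.32² × 0.108 / (4×255) = 0.00197602 mm³ per gray-sum
row 0: Σ corner-gray over 13 cells = 7034  → 13.8993
row 1: Σ corner-gray over 13 cells = 5683  → 11.2297
row 2: Σ corner-gray over 13 cells = 6215  → 12.2810
row 3: Σ corner-gray over 13 cells = 6653  → 13.1465
row 4: Σ corner-gray over 13 cells = 5672  → 11.2080
row 5: Σ corner-gray over 13 cells = 5456  → 10.7812
row 6: Σ corner-gray over 13 cells = 6484  → 12.8125
row 7: Σ corner-gray over 13 cells = 7398  → 14.6186
row 8: Σ corner-gray over 13 cells = 6560  → 12.9627
row 9: Σ corner-gray over 13 cells = 6308  → 12.4647
row 10: Σ corner-gray over 13 cells = 6228  → 12.3066
row 11: Σ corner-gray over 13 cells = 6207  → 12.2651
Σ rows: total corner-gray = 75898  → 149.9759 mm³


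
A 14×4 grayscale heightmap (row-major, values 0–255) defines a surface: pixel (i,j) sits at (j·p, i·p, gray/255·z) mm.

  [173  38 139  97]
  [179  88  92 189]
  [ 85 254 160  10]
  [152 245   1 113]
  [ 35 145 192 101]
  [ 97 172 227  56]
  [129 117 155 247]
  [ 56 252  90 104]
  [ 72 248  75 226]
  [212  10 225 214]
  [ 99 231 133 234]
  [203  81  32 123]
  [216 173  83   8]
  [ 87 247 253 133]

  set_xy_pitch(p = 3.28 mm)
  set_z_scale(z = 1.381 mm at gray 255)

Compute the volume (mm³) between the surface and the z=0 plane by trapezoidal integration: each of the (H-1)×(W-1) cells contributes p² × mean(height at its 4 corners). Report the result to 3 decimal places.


321.734

height_mm = gray/255 × 1.381; cell vol = 3.28² × mean(4 corners)
unit = 3.28² × 1.381 / (4×255) = 0.014566 mm³ per gray-sum
row 0: Σ corner-gray over 3 cells = 1352  → 19.6933
row 1: Σ corner-gray over 3 cells = 1651  → 24.0485
row 2: Σ corner-gray over 3 cells = 1680  → 24.4709
row 3: Σ corner-gray over 3 cells = 1567  → 22.8250
row 4: Σ corner-gray over 3 cells = 1761  → 25.6508
row 5: Σ corner-gray over 3 cells = 1871  → 27.2530
row 6: Σ corner-gray over 3 cells = 1764  → 25.6945
row 7: Σ corner-gray over 3 cells = 1788  → 26.0441
row 8: Σ corner-gray over 3 cells = 1840  → 26.8015
row 9: Σ corner-gray over 3 cells = 1957  → 28.5057
row 10: Σ corner-gray over 3 cells = 1613  → 23.4950
row 11: Σ corner-gray over 3 cells = 1288  → 18.7610
row 12: Σ corner-gray over 3 cells = 1956  → 28.4912
Σ rows: total corner-gray = 22088  → 321.7345 mm³


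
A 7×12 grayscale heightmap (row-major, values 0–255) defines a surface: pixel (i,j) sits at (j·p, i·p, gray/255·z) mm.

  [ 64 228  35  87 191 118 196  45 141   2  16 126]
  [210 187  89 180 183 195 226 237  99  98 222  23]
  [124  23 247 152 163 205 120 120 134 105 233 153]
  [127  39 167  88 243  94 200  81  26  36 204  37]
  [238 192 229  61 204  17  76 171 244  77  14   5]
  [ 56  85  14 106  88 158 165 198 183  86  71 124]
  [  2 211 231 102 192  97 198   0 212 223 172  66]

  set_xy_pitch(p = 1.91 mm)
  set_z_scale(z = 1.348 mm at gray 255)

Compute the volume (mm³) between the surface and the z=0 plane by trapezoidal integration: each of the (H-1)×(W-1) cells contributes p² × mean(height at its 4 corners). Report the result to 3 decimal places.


height_mm = gray/255 × 1.348; cell vol = 1.91² × mean(4 corners)
unit = 1.91² × 1.348 / (4×255) = 0.00482121 mm³ per gray-sum
row 0: Σ corner-gray over 11 cells = 5973  → 28.7971
row 1: Σ corner-gray over 11 cells = 6946  → 33.4882
row 2: Σ corner-gray over 11 cells = 5801  → 27.9679
row 3: Σ corner-gray over 11 cells = 5333  → 25.7115
row 4: Σ corner-gray over 11 cells = 5301  → 25.5573
row 5: Σ corner-gray over 11 cells = 5832  → 28.1173
Σ rows: total corner-gray = 35186  → 169.6393 mm³

169.639


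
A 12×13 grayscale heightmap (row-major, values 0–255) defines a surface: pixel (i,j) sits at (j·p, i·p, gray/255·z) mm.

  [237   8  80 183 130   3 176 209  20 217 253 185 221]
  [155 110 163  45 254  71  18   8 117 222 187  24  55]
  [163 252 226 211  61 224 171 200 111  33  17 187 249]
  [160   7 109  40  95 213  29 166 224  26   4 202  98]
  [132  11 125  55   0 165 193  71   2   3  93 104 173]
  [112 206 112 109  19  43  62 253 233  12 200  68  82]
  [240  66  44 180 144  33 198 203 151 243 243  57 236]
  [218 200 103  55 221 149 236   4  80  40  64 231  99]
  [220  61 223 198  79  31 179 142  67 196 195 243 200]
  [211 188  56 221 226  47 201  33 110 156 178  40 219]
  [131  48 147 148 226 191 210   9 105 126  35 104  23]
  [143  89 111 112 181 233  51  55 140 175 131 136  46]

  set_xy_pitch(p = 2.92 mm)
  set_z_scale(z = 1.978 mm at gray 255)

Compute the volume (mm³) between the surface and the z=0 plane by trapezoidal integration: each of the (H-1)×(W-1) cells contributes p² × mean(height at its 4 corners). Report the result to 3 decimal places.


height_mm = gray/255 × 1.978; cell vol = 2.92² × mean(4 corners)
unit = 2.92² × 1.978 / (4×255) = 0.0165345 mm³ per gray-sum
row 0: Σ corner-gray over 12 cells = 6034  → 99.7693
row 1: Σ corner-gray over 12 cells = 6446  → 106.5816
row 2: Σ corner-gray over 12 cells = 6286  → 103.9360
row 3: Σ corner-gray over 12 cells = 4437  → 73.3637
row 4: Σ corner-gray over 12 cells = 4777  → 78.9854
row 5: Σ corner-gray over 12 cells = 6428  → 106.2840
row 6: Σ corner-gray over 12 cells = 6683  → 110.5003
row 7: Σ corner-gray over 12 cells = 6731  → 111.2939
row 8: Σ corner-gray over 12 cells = 6990  → 115.5764
row 9: Σ corner-gray over 12 cells = 6194  → 102.4149
row 10: Σ corner-gray over 12 cells = 5869  → 97.0411
Σ rows: total corner-gray = 66875  → 1105.7466 mm³

1105.747


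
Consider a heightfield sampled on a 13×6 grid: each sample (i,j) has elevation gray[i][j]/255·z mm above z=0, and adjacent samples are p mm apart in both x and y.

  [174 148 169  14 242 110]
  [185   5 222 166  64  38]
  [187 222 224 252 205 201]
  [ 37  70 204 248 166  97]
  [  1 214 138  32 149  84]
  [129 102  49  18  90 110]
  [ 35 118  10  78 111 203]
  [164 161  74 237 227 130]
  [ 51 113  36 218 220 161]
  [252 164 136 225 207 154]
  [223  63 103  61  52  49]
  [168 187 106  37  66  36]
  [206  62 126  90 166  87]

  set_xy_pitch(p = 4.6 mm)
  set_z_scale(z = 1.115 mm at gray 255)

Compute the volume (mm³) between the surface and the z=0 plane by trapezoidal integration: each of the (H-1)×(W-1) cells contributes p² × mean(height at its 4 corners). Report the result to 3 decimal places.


726.330

height_mm = gray/255 × 1.115; cell vol = 4.6² × mean(4 corners)
unit = 4.6² × 1.115 / (4×255) = 0.0231308 mm³ per gray-sum
row 0: Σ corner-gray over 5 cells = 2567  → 59.3767
row 1: Σ corner-gray over 5 cells = 3331  → 77.0486
row 2: Σ corner-gray over 5 cells = 3704  → 85.6764
row 3: Σ corner-gray over 5 cells = 2661  → 61.5510
row 4: Σ corner-gray over 5 cells = 1908  → 44.1335
row 5: Σ corner-gray over 5 cells = 1629  → 37.6800
row 6: Σ corner-gray over 5 cells = 2564  → 59.3073
row 7: Σ corner-gray over 5 cells = 3078  → 71.1966
row 8: Σ corner-gray over 5 cells = 3256  → 75.3138
row 9: Σ corner-gray over 5 cells = 2700  → 62.4531
row 10: Σ corner-gray over 5 cells = 1826  → 42.2368
row 11: Σ corner-gray over 5 cells = 2177  → 50.3557
Σ rows: total corner-gray = 31401  → 726.3298 mm³


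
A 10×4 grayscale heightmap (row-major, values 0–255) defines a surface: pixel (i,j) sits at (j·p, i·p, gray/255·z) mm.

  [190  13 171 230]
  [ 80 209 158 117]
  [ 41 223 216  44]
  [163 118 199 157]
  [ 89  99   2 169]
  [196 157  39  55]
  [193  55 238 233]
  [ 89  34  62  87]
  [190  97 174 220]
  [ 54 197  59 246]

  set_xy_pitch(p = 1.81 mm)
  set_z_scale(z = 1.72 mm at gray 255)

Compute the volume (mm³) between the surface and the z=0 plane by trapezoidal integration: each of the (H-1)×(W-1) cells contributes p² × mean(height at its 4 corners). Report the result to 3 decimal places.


78.259

height_mm = gray/255 × 1.72; cell vol = 1.81² × mean(4 corners)
unit = 1.81² × 1.72 / (4×255) = 0.0055244 mm³ per gray-sum
row 0: Σ corner-gray over 3 cells = 1719  → 9.4965
row 1: Σ corner-gray over 3 cells = 1894  → 10.4632
row 2: Σ corner-gray over 3 cells = 1917  → 10.5903
row 3: Σ corner-gray over 3 cells = 1414  → 7.8115
row 4: Σ corner-gray over 3 cells = 1103  → 6.0934
row 5: Σ corner-gray over 3 cells = 1655  → 9.1429
row 6: Σ corner-gray over 3 cells = 1380  → 7.6237
row 7: Σ corner-gray over 3 cells = 1320  → 7.2922
row 8: Σ corner-gray over 3 cells = 1764  → 9.7450
Σ rows: total corner-gray = 14166  → 78.2587 mm³


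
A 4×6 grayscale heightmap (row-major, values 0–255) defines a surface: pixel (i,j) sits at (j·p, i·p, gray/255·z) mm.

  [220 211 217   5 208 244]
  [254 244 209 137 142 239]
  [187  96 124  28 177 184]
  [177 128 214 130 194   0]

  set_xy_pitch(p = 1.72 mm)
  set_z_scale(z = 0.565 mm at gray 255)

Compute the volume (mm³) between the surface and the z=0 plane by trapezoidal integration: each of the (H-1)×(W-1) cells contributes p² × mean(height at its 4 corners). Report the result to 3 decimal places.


height_mm = gray/255 × 0.565; cell vol = 1.72² × mean(4 corners)
unit = 1.72² × 0.565 / (4×255) = 0.00163872 mm³ per gray-sum
row 0: Σ corner-gray over 5 cells = 3703  → 6.0682
row 1: Σ corner-gray over 5 cells = 3178  → 5.2079
row 2: Σ corner-gray over 5 cells = 2730  → 4.4737
Σ rows: total corner-gray = 9611  → 15.7498 mm³

15.750
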